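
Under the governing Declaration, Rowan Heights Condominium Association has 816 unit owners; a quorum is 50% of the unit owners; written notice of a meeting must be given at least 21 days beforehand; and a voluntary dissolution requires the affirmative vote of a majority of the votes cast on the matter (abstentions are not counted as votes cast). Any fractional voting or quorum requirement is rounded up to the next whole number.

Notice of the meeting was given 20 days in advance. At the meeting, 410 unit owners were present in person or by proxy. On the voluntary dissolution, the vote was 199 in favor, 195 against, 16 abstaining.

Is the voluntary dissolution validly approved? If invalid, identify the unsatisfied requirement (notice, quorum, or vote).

Notice: 20 days given; 21 required. Not satisfied.
Quorum: 50% of 816 = 408; 410 present. Satisfied.
Vote: requires a majority of the votes cast (410 − 16 abstaining = 394); a majority of 394 is 198, so 198 needed; 199 in favor. Satisfied.

Invalid — notice requirement not satisfied.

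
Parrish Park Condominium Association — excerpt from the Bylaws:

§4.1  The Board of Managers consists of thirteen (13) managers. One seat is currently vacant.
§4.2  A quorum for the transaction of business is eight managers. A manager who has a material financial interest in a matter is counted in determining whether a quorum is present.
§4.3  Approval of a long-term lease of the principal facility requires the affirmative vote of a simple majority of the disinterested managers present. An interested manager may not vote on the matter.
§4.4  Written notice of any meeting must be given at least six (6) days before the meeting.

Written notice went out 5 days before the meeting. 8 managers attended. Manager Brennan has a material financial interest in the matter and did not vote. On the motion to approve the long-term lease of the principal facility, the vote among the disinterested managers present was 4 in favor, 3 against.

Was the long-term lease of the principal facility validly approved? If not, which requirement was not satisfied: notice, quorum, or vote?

Notice: 5 days given; 6 required (5 < 6). Not satisfied.
Quorum: 8 present (interested managers count toward quorum); quorum is 8. Satisfied.
Vote: the long-term lease of the principal facility requires a majority of the disinterested managers present (8 − 1 = 7). A majority of 7 is 4, so 4 affirmative votes are needed; 4 voted in favor. Satisfied.

Invalid — notice requirement not satisfied.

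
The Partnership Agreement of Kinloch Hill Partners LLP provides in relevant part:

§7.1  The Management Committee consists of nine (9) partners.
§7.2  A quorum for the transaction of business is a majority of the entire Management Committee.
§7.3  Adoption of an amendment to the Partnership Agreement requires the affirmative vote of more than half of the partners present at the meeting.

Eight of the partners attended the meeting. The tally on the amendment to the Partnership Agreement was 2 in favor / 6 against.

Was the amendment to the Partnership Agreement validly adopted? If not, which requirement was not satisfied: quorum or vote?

Quorum: 8 present; quorum is 5. Satisfied.
Vote: the amendment to the Partnership Agreement requires a majority of the partners present (8). A majority of 8 is 5, so 5 affirmative votes are needed; 2 voted in favor. Not satisfied.

Invalid — vote requirement not satisfied.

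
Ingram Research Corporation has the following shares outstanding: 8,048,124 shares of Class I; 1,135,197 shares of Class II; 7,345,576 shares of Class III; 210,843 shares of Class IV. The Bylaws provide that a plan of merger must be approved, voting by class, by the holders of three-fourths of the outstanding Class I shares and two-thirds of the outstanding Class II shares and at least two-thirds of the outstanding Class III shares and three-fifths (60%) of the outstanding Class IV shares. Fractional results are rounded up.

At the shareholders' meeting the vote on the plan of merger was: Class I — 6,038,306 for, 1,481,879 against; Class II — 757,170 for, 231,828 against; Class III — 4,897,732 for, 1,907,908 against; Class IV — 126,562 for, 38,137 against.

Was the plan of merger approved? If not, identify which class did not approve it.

Class I: 3/4 of 8048124 = 6036093; 6,036,093 required, 6,038,306 in favor — approved.
Class II: 2/3 of 1135197 = 756798; 756,798 required, 757,170 in favor — approved.
Class III: 2/3 of 7345576 = 4897050.67, rounded up to 4897051; 4,897,051 required, 4,897,732 in favor — approved.
Class IV: 3/5 of 210843 = 126505.80, rounded up to 126506; 126,506 required, 126,562 in favor — approved.

Approved — every class gave the required vote.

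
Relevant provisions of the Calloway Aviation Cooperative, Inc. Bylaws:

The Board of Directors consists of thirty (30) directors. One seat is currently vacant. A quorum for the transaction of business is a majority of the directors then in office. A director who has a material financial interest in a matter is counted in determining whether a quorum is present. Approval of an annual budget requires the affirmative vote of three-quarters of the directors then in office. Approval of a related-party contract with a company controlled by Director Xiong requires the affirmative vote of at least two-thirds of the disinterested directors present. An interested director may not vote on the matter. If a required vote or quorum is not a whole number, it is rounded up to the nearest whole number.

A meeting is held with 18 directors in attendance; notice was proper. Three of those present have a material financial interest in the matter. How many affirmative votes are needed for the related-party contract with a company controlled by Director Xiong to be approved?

The related-party contract with a company controlled by Director Xiong requires two-thirds of the disinterested directors present (18 − 3 = 15).
2/3 of 15 = 10.

10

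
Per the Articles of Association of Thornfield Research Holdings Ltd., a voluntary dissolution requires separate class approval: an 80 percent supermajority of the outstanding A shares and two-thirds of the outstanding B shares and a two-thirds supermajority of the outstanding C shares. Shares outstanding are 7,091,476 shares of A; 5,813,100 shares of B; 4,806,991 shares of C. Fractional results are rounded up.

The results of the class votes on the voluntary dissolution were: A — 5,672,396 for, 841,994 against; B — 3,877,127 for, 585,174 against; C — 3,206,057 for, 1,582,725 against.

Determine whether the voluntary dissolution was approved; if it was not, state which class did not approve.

A: 4/5 of 7091476 = 5673180.80, rounded up to 5673181; 5,673,181 required, 5,672,396 in favor — not approved.
B: 2/3 of 5813100 = 3875400; 3,875,400 required, 3,877,127 in favor — approved.
C: 2/3 of 4806991 = 3204660.67, rounded up to 3204661; 3,204,661 required, 3,206,057 in favor — approved.

Not approved — the A shares did not give the required vote.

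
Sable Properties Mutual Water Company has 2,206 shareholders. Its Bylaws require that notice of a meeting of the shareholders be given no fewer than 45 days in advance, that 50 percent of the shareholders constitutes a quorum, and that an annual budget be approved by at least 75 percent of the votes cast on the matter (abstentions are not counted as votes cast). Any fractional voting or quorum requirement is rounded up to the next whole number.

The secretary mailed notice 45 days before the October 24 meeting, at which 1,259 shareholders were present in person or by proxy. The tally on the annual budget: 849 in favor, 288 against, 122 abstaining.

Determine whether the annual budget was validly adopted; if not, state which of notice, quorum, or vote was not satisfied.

Notice: 45 days given; 45 required. Satisfied.
Quorum: 50% of 2,206 = 1,103; 1,259 present. Satisfied.
Vote: requires three-fourths of the votes cast (1,259 − 122 abstaining = 1,137); 3/4 of 1137 = 852.75, rounded up to 853, so 853 needed; 849 in favor. Not satisfied.

Invalid — vote requirement not satisfied.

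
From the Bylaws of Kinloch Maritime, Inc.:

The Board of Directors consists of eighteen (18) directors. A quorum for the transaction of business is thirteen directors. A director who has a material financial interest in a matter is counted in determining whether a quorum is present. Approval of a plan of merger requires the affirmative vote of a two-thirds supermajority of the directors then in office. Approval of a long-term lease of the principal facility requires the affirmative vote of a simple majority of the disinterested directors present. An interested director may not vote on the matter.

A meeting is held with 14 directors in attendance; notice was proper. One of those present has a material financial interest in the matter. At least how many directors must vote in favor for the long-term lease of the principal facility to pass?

7

The long-term lease of the principal facility requires a majority of the disinterested directors present (14 − 1 = 13).
A majority of 13 is 7.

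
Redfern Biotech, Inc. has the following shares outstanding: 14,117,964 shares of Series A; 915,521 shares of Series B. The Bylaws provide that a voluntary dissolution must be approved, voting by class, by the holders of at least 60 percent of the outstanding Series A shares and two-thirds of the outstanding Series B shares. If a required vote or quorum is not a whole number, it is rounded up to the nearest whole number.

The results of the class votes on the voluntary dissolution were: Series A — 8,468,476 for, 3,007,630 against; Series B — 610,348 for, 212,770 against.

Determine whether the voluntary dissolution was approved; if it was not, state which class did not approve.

Series A: 3/5 of 14117964 = 8470778.40, rounded up to 8470779; 8,470,779 required, 8,468,476 in favor — not approved.
Series B: 2/3 of 915521 = 610347.33, rounded up to 610348; 610,348 required, 610,348 in favor — approved.

Not approved — the Series A shares did not give the required vote.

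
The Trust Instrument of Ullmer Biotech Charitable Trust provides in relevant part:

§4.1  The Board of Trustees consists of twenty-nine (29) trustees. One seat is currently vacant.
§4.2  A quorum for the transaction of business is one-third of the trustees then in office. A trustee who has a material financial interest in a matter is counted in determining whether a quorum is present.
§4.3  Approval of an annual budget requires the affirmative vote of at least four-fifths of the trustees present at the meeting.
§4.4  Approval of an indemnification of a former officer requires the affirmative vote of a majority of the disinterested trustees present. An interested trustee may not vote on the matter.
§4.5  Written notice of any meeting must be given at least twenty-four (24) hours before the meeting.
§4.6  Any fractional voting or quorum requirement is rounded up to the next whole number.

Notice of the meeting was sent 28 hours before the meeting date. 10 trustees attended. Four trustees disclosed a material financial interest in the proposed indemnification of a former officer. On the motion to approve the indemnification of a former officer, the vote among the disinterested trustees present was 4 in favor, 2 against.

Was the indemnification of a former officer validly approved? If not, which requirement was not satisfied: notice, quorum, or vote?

Notice: 28 hours given; 24 required (28 ≥ 24). Satisfied.
Quorum: 10 present (interested trustees count toward quorum); quorum is 10. Satisfied.
Vote: the indemnification of a former officer requires a majority of the disinterested trustees present (10 − 4 = 6). A majority of 6 is 4, so 4 affirmative votes are needed; 4 voted in favor. Satisfied.

Valid — all requirements satisfied.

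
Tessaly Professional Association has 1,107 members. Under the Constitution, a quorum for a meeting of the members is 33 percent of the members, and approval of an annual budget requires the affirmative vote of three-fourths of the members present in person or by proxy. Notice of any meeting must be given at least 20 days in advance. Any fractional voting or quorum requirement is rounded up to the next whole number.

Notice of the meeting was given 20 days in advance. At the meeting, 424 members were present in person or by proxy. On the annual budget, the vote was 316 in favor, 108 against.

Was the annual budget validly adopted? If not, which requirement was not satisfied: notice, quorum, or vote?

Invalid — vote requirement not satisfied.

Notice: 20 days given; 20 required. Satisfied.
Quorum: 33% of 1,107 = 365.31, rounded up to 366; 424 present. Satisfied.
Vote: requires three-fourths of those present (424); 3/4 of 424 = 318, so 318 needed; 316 in favor. Not satisfied.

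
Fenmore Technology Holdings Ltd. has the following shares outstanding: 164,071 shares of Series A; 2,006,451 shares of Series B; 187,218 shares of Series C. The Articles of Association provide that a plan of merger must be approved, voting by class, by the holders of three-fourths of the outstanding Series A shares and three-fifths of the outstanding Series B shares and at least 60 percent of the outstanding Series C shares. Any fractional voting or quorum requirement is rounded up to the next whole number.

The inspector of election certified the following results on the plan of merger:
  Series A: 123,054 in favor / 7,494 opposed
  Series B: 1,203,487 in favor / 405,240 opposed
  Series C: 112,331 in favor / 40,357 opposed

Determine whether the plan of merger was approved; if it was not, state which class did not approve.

Series A: 3/4 of 164071 = 123053.25, rounded up to 123054; 123,054 required, 123,054 in favor — approved.
Series B: 3/5 of 2006451 = 1203870.60, rounded up to 1203871; 1,203,871 required, 1,203,487 in favor — not approved.
Series C: 3/5 of 187218 = 112330.80, rounded up to 112331; 112,331 required, 112,331 in favor — approved.

Not approved — the Series B shares did not give the required vote.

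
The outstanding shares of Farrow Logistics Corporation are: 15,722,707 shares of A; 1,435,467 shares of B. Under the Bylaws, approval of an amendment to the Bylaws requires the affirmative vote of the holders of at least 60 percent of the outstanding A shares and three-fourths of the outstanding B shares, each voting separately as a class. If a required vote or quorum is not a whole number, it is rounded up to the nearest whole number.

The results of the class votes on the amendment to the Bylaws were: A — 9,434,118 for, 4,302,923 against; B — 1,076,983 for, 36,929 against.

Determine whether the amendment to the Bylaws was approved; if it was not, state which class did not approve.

A: 3/5 of 15722707 = 9433624.20, rounded up to 9433625; 9,433,625 required, 9,434,118 in favor — approved.
B: 3/4 of 1435467 = 1076600.25, rounded up to 1076601; 1,076,601 required, 1,076,983 in favor — approved.

Approved — every class gave the required vote.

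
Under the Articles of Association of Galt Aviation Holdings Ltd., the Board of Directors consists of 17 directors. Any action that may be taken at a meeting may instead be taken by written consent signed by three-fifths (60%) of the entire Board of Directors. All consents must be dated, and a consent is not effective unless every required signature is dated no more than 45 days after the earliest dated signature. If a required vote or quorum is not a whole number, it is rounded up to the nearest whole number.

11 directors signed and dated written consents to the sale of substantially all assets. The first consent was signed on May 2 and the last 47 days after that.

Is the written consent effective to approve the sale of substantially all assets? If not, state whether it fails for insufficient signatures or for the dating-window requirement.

Signatures required: three-fifths (60%) of 17 — 3/5 of 17 = 10.20, rounded up to 11, so 11 needed; 11 signed. Sufficient.
Dating window: the latest signature is 47 days after the earliest; the limit is 45 days. Outside the window.

Not effective — dating-window requirement not satisfied.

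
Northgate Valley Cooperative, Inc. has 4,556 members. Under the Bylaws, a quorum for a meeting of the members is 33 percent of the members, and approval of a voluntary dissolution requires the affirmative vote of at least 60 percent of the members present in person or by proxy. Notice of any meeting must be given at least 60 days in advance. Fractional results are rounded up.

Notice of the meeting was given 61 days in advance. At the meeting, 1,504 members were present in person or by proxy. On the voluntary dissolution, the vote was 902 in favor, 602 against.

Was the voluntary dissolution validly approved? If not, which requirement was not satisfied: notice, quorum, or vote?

Invalid — vote requirement not satisfied.

Notice: 61 days given; 60 required. Satisfied.
Quorum: 33% of 4,556 = 1,503.48, rounded up to 1,504; 1,504 present. Satisfied.
Vote: requires three-fifths of those present (1,504); 3/5 of 1504 = 902.40, rounded up to 903, so 903 needed; 902 in favor. Not satisfied.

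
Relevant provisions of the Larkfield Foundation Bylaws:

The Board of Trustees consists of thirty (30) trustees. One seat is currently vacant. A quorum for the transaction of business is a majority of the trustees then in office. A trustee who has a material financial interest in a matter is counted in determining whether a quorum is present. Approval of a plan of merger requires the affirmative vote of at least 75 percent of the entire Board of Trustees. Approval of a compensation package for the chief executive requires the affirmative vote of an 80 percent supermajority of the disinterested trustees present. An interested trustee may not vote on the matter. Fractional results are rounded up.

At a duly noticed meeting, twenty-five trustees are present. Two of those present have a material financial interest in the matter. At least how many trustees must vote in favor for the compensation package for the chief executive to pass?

19

The compensation package for the chief executive requires four-fifths of the disinterested trustees present (25 − 2 = 23).
4/5 of 23 = 18.40, rounded up to 19.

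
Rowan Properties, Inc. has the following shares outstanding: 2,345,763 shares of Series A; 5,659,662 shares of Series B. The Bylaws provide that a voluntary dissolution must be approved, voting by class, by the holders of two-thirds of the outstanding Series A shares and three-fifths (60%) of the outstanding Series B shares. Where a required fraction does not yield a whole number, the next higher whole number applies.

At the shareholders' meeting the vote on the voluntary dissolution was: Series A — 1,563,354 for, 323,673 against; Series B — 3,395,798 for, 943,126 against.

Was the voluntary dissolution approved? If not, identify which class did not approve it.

Not approved — the Series A shares did not give the required vote.

Series A: 2/3 of 2345763 = 1563842; 1,563,842 required, 1,563,354 in favor — not approved.
Series B: 3/5 of 5659662 = 3395797.20, rounded up to 3395798; 3,395,798 required, 3,395,798 in favor — approved.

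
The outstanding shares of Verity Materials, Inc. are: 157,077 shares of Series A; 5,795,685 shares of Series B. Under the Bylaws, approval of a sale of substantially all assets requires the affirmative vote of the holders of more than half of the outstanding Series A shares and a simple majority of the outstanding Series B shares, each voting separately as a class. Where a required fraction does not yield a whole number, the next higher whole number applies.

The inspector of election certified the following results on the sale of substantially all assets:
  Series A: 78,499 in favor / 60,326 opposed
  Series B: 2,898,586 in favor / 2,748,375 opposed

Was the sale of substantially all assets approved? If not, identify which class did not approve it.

Not approved — the Series A shares did not give the required vote.

Series A: a majority of 157077 is 78539; 78,539 required, 78,499 in favor — not approved.
Series B: a majority of 5795685 is 2897843; 2,897,843 required, 2,898,586 in favor — approved.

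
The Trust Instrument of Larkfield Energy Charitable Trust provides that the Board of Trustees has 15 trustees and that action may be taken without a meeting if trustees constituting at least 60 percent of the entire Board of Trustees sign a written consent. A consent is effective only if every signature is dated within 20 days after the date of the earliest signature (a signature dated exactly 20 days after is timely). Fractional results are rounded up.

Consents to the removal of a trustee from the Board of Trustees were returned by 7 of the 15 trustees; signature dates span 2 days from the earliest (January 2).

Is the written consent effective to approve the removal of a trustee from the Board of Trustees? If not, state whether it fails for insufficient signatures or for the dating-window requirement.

Signatures required: at least 60 percent of 15 — 3/5 of 15 = 9, so 9 needed; 7 signed. Insufficient.
Dating window: the latest signature is 2 days after the earliest; the limit is 20 days. Within the window.

Not effective — insufficient signatures.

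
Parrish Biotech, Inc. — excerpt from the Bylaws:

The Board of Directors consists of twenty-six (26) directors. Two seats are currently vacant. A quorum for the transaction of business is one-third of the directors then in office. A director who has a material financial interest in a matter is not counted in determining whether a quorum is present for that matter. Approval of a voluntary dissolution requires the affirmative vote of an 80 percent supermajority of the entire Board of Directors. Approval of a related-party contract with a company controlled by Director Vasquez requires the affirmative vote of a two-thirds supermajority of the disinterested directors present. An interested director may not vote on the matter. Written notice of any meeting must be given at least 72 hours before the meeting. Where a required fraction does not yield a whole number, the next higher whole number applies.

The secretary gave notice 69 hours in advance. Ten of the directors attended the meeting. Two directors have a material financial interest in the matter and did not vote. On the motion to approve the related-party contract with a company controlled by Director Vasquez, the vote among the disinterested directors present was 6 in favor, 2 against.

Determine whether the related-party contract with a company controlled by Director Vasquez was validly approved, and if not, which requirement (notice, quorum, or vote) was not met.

Notice: 69 hours given; 72 required (69 < 72). Not satisfied.
Quorum: 10 present, but the 2 interested directors do not count, leaving 8. Quorum is 8. Satisfied.
Vote: the related-party contract with a company controlled by Director Vasquez requires two-thirds of the disinterested directors present (10 − 2 = 8). 2/3 of 8 = 5.33, rounded up to 6, so 6 affirmative votes are needed; 6 voted in favor. Satisfied.

Invalid — notice requirement not satisfied.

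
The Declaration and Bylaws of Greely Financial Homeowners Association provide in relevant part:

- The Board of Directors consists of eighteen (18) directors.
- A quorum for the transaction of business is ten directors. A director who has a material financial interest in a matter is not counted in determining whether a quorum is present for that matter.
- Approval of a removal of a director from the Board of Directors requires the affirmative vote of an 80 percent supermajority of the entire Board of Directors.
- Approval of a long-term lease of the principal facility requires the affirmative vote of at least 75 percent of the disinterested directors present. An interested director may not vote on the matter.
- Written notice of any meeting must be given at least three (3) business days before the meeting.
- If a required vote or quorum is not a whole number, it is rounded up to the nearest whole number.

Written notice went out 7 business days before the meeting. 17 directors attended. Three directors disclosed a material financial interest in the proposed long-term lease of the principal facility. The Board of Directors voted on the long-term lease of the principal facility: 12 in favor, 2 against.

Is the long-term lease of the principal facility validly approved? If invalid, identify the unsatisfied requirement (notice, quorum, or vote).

Notice: 7 business days given; 3 required (7 ≥ 3). Satisfied.
Quorum: 17 present, but the 3 interested directors do not count, leaving 14. Quorum is 10. Satisfied.
Vote: the long-term lease of the principal facility requires three-fourths of the disinterested directors present (17 − 3 = 14). 3/4 of 14 = 10.50, rounded up to 11, so 11 affirmative votes are needed; 12 voted in favor. Satisfied.

Valid — all requirements satisfied.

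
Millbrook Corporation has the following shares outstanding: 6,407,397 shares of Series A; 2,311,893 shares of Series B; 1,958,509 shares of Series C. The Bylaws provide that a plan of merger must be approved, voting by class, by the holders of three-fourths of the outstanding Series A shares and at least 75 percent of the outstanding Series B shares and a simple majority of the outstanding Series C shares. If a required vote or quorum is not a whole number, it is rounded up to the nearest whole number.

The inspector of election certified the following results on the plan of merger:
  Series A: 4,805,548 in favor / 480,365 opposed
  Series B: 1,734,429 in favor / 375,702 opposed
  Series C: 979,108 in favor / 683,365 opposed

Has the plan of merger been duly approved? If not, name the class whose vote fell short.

Series A: 3/4 of 6407397 = 4805547.75, rounded up to 4805548; 4,805,548 required, 4,805,548 in favor — approved.
Series B: 3/4 of 2311893 = 1733919.75, rounded up to 1733920; 1,733,920 required, 1,734,429 in favor — approved.
Series C: a majority of 1958509 is 979255; 979,255 required, 979,108 in favor — not approved.

Not approved — the Series C shares did not give the required vote.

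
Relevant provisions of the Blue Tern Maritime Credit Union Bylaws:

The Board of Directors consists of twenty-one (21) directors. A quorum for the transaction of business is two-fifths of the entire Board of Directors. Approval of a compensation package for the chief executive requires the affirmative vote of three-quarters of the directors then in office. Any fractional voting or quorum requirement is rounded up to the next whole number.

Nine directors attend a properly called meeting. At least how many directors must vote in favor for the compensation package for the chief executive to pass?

16

The compensation package for the chief executive requires three-fourths of the directors then in office (21).
3/4 of 21 = 15.75, rounded up to 16.
(Only 9 can vote, so the compensation package for the chief executive cannot pass at this meeting, but the required vote is still 16.)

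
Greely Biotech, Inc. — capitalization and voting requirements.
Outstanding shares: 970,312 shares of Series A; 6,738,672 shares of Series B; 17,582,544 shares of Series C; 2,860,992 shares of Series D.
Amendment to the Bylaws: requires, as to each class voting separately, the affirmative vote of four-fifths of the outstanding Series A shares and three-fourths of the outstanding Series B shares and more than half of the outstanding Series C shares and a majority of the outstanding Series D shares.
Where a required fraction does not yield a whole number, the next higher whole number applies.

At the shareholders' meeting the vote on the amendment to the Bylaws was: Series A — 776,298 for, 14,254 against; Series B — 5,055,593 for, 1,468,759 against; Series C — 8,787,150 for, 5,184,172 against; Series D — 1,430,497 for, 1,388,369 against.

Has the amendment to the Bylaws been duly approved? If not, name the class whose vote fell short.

Not approved — the Series C shares did not give the required vote.

Series A: 4/5 of 970312 = 776249.60, rounded up to 776250; 776,250 required, 776,298 in favor — approved.
Series B: 3/4 of 6738672 = 5054004; 5,054,004 required, 5,055,593 in favor — approved.
Series C: a majority of 17582544 is 8791273; 8,791,273 required, 8,787,150 in favor — not approved.
Series D: a majority of 2860992 is 1430497; 1,430,497 required, 1,430,497 in favor — approved.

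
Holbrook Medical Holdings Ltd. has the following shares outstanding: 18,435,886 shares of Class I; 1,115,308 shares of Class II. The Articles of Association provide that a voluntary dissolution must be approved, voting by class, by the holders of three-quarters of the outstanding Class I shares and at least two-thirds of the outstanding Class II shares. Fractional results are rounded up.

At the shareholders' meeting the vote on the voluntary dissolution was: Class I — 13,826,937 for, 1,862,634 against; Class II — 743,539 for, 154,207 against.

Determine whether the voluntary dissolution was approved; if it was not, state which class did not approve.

Approved — every class gave the required vote.

Class I: 3/4 of 18435886 = 13826914.50, rounded up to 13826915; 13,826,915 required, 13,826,937 in favor — approved.
Class II: 2/3 of 1115308 = 743538.67, rounded up to 743539; 743,539 required, 743,539 in favor — approved.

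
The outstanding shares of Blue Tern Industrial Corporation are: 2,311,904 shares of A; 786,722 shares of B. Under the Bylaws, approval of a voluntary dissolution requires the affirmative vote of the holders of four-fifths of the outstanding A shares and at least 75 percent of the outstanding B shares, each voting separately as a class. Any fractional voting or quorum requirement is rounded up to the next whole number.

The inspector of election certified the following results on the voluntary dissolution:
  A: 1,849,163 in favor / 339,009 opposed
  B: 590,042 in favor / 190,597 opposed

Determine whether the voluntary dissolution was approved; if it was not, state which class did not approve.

A: 4/5 of 2311904 = 1849523.20, rounded up to 1849524; 1,849,524 required, 1,849,163 in favor — not approved.
B: 3/4 of 786722 = 590041.50, rounded up to 590042; 590,042 required, 590,042 in favor — approved.

Not approved — the A shares did not give the required vote.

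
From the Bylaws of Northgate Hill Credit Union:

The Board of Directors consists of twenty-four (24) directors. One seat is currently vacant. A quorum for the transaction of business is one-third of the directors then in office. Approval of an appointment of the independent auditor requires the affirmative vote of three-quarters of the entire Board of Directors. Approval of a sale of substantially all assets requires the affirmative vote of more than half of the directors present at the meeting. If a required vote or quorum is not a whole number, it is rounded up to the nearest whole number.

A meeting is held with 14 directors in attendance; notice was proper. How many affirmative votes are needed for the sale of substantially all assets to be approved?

The sale of substantially all assets requires a majority of the directors present (14).
A majority of 14 is 8.

8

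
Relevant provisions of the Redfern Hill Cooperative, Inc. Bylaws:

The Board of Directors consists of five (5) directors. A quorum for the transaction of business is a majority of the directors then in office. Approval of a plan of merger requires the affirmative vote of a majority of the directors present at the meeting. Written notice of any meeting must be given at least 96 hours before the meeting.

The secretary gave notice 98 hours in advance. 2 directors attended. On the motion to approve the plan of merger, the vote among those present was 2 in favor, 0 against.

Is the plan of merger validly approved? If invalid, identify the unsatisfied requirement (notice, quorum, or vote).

Notice: 98 hours given; 96 required (98 ≥ 96). Satisfied.
Quorum: 2 present; quorum is 3. Not satisfied.
Vote: the plan of merger requires a majority of the directors present (2). A majority of 2 is 2, so 2 affirmative votes are needed; 2 voted in favor. Satisfied. (Moot — without a quorum no business can be validly transacted.)

Invalid — quorum requirement not satisfied.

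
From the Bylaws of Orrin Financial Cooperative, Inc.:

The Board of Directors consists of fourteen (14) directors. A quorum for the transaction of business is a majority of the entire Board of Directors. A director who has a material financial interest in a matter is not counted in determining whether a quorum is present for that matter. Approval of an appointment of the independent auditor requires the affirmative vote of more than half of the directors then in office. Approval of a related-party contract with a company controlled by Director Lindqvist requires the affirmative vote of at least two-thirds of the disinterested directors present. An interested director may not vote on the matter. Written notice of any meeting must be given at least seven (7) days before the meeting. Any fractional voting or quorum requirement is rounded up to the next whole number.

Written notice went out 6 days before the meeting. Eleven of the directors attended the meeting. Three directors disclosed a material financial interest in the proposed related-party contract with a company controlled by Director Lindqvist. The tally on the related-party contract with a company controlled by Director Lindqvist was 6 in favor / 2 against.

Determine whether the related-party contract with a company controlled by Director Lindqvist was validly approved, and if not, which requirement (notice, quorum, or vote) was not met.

Notice: 6 days given; 7 required (6 < 7). Not satisfied.
Quorum: 11 present, but the 3 interested directors do not count, leaving 8. Quorum is 8. Satisfied.
Vote: the related-party contract with a company controlled by Director Lindqvist requires two-thirds of the disinterested directors present (11 − 3 = 8). 2/3 of 8 = 5.33, rounded up to 6, so 6 affirmative votes are needed; 6 voted in favor. Satisfied.

Invalid — notice requirement not satisfied.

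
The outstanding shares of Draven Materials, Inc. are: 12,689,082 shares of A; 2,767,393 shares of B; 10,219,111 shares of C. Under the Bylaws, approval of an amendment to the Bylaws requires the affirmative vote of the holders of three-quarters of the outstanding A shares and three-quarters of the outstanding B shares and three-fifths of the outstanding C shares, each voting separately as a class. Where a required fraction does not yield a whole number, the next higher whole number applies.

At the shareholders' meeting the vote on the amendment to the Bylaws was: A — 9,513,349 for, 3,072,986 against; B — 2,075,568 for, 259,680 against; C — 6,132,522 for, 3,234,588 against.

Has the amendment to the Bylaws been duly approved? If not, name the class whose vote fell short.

A: 3/4 of 12689082 = 9516811.50, rounded up to 9516812; 9,516,812 required, 9,513,349 in favor — not approved.
B: 3/4 of 2767393 = 2075544.75, rounded up to 2075545; 2,075,545 required, 2,075,568 in favor — approved.
C: 3/5 of 10219111 = 6131466.60, rounded up to 6131467; 6,131,467 required, 6,132,522 in favor — approved.

Not approved — the A shares did not give the required vote.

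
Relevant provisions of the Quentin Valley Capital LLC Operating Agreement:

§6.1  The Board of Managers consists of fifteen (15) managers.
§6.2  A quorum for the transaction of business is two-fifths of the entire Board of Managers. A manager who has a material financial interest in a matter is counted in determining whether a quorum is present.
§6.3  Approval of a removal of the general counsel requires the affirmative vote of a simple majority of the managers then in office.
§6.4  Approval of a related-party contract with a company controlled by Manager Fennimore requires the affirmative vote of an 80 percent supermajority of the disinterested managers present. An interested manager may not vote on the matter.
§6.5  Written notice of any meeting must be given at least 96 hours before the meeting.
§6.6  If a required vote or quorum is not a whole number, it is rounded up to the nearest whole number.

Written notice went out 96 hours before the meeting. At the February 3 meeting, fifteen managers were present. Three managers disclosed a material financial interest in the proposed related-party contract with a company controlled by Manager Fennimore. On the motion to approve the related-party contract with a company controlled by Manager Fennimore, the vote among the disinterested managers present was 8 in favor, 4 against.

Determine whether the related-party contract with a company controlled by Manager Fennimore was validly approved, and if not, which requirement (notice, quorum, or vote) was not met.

Notice: 96 hours given; 96 required (96 ≥ 96). Satisfied.
Quorum: 15 present (interested managers count toward quorum); quorum is 6. Satisfied.
Vote: the related-party contract with a company controlled by Manager Fennimore requires four-fifths of the disinterested managers present (15 − 3 = 12). 4/5 of 12 = 9.60, rounded up to 10, so 10 affirmative votes are needed; 8 voted in favor. Not satisfied.

Invalid — vote requirement not satisfied.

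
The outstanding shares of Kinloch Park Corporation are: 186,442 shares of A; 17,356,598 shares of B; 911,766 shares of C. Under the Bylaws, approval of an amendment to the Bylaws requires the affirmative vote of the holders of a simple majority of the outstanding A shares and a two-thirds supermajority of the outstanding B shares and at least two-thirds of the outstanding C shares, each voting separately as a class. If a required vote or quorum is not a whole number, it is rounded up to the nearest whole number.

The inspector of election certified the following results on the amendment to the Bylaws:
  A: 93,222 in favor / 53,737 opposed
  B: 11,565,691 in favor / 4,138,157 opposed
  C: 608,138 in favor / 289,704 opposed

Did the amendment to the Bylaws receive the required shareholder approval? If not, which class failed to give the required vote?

A: a majority of 186442 is 93222; 93,222 required, 93,222 in favor — approved.
B: 2/3 of 17356598 = 11571065.33, rounded up to 11571066; 11,571,066 required, 11,565,691 in favor — not approved.
C: 2/3 of 911766 = 607844; 607,844 required, 608,138 in favor — approved.

Not approved — the B shares did not give the required vote.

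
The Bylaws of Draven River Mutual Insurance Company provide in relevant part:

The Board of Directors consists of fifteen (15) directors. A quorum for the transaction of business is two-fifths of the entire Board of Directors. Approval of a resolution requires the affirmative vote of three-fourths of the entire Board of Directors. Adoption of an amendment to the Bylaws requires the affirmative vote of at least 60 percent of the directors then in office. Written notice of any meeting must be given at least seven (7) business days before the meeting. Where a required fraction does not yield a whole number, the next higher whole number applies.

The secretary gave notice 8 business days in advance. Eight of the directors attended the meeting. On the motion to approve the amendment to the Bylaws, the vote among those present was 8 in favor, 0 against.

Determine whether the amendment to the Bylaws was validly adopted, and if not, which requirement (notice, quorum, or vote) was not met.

Invalid — vote requirement not satisfied.

Notice: 8 business days given; 7 required (8 ≥ 7). Satisfied.
Quorum: 8 present; quorum is 6. Satisfied.
Vote: the amendment to the Bylaws requires three-fifths of the directors then in office (15). 3/5 of 15 = 9, so 9 affirmative votes are needed; 8 voted in favor. Not satisfied.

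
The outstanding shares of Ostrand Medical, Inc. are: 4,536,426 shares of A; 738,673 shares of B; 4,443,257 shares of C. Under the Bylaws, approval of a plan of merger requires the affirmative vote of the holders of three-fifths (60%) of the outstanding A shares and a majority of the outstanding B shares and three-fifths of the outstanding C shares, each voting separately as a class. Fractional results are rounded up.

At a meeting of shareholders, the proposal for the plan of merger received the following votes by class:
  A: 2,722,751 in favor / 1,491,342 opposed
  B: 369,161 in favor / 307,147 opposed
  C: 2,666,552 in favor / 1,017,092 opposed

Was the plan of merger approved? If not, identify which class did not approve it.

A: 3/5 of 4536426 = 2721855.60, rounded up to 2721856; 2,721,856 required, 2,722,751 in favor — approved.
B: a majority of 738673 is 369337; 369,337 required, 369,161 in favor — not approved.
C: 3/5 of 4443257 = 2665954.20, rounded up to 2665955; 2,665,955 required, 2,666,552 in favor — approved.

Not approved — the B shares did not give the required vote.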